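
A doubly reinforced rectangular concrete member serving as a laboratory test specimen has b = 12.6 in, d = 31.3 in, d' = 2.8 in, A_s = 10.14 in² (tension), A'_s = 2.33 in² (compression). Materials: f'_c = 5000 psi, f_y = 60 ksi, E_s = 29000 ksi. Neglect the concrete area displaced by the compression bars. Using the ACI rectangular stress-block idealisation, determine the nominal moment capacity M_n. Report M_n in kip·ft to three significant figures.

M_n ≈ 1380 kip·ft

Assume both steels yield.
a = (A_s − A'_s) f_y/(0.85 f'_c b) = (10.14 − 2.33) × 60/(0.85 × 5 × 12.6) = 8.751 in.
c = a/β₁ = 8.751/0.8 = 10.939 in; ε'_s = 0.003(c − d')/c = 0.0022 ≥ ε_y = 0.0021, so the compression steel yields.
M_n = (A_s − A'_s) f_y (d − a/2) + A'_s f_y (d − d') = 468.6 × (31.3 − 4.3755) + 139.8 × (31.3 − 2.8) = 12616.8 + 3984.3 = 16601.1 kip·in = 16601.1/12 = 1383.43 kip·ft.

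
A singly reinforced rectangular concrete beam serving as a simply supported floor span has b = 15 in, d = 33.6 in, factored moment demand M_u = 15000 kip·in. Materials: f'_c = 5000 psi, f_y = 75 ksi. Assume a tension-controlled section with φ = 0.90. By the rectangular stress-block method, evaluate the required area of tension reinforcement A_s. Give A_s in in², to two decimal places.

A_s ≈ 7.63 in²

M_n = M_u/φ = 15000/0.90 = 16666.7 kip·in.
From M_n = 0.85 f'_c a b (d − a/2):
a = d − √(d² − 2M_n/(0.85 f'_c b)) = 33.6 − √(33.6² − 2 × 16666.7/(0.85 × 5 × 15)) = 8.981 in.
A_s = 0.85 f'_c a b / f_y = 0.85 × 5 × 8.981 × 15 / 75 = 7.634 in².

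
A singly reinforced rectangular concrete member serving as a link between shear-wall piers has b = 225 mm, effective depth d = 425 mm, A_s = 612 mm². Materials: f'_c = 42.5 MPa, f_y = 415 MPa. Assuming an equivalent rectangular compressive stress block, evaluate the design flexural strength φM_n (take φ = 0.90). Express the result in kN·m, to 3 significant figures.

T = A_s f_y = 612 × 415 = 253980 N = 253.98 kN.
From C = T: a = T/(0.85 f'_c b) = 253980/(0.85 × 42.5 × 225) = 31.25 mm.
M_n = T(d − a/2) = 253.98 kN × (425 − 15.625) mm = 103.97 kN·m.
φM_n = 0.90 × 103.97 = 93.57 kN·m.

φM_n ≈ 93.6 kN·m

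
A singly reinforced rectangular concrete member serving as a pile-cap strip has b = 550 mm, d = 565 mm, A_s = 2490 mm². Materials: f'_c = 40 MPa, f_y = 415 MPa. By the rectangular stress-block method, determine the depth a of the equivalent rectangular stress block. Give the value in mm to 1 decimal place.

a ≈ 55.3 mm

T = A_s f_y = 2490 × 415 = 1033350 N = 1033.35 kN.
Setting C = 0.85 f'_c a b equal to T: a = 1033350/(0.85 × 40 × 550) = 55.3 mm.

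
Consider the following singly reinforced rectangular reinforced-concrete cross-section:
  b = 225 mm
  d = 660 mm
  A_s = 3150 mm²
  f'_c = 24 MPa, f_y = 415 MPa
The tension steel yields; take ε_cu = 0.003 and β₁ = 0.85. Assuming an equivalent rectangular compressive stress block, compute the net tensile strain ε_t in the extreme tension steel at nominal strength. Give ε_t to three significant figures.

ε_t ≈ 0.00291

a = A_s f_y/(0.85 f'_c b) = 284.80 mm.
β₁ = 0.85, so c = a/β₁ = 284.80/0.85 = 335.06 mm.
From the linear strain diagram with ε_cu = 0.003: ε_t = 0.003 (d − c)/c = 0.003 × (660 − 335.06)/335.06 = 0.00291.
ε_t < 0.004 — the section is over-reinforced for flexure under ACI limits.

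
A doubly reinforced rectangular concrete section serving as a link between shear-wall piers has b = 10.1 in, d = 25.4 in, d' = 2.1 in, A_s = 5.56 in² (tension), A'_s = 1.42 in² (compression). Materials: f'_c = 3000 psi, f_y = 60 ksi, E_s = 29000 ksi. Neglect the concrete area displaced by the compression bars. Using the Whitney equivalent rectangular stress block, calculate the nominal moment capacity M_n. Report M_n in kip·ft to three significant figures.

M_n ≈ 591 kip·ft

Assume both steels yield.
a = (A_s − A'_s) f_y/(0.85 f'_c b) = (5.56 − 1.42) × 60/(0.85 × 3 × 10.1) = 9.645 in.
c = a/β₁ = 9.645/0.85 = 11.347 in; ε'_s = 0.003(c − d')/c = 0.0024 ≥ ε_y = 0.0021, so the compression steel yields.
M_n = (A_s − A'_s) f_y (d − a/2) + A'_s f_y (d − d') = 248.4 × (25.4 − 4.8225) + 85.2 × (25.4 − 2.1) = 5111.5 + 1985.2 = 7096.7 kip·in = 7096.7/12 = 591.39 kip·ft.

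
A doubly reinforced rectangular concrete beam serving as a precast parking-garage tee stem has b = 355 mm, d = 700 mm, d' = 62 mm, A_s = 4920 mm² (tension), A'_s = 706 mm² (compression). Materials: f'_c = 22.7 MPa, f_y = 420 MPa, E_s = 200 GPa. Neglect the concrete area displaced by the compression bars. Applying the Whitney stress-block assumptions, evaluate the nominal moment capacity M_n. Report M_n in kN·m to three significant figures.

M_n ≈ 1200 kN·m

Assume both tension and compression steel yield.
Net tension couple steel: A_s − A'_s = 4214 mm².
a = (A_s − A'_s) f_y / (0.85 f'_c b) = 1769880/(0.85 × 22.7 × 355) = 258.39 mm.
c = a/β₁ = 258.39/0.85 = 303.99 mm; ε'_s = 0.003(c − d')/c = 0.0024 ≥ f_y/E_s = 0.0021, so compression steel does yield.
M_n = (A_s − A'_s) f_y (d − a/2) + A'_s f_y (d − d') = [1769880 × (700 − 129.195) + 296520 × (700 − 62)] × 10⁻⁶ = 1010.26 + 189.18 = 1199.44 kN·m.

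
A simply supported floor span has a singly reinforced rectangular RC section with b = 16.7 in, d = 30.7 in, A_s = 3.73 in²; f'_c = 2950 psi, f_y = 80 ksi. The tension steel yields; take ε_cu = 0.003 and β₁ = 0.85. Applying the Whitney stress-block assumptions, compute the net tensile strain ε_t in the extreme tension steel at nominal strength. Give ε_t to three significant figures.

a = A_s f_y/(0.85 f'_c b) = 7.126 in.
β₁ = 0.85, so c = a/β₁ = 7.126/0.85 = 8.384 in.
From the linear strain diagram with ε_cu = 0.003: ε_t = 0.003 (d − c)/c = 0.003 × (30.7 − 8.384)/8.384 = 0.00799.
Since ε_t ≥ 0.005, the section is tension-controlled.

ε_t ≈ 0.00799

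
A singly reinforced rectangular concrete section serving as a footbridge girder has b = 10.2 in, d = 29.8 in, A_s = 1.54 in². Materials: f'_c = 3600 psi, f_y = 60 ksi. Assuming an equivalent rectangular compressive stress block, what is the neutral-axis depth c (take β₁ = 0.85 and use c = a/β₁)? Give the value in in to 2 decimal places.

T = A_s f_y = 1.54 × 60 = 92.4 kips.
a = T/(0.85 f'_c b) = 92.4/(0.85 × 3.6 × 10.2) = 2.9604 in.
With β₁ = 0.85, c = a/β₁ = 2.9604/0.85 = 3.48 in.

c ≈ 3.48 in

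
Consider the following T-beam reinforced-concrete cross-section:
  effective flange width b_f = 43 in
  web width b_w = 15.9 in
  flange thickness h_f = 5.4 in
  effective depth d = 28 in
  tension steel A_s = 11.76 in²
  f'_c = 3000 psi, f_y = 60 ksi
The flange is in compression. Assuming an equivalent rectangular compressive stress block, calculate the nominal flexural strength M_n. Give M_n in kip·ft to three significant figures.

M_n ≈ 1450 kip·ft

Tension: T = A_s f_y = 11.76 × 60 = 705.6 kips.
Try a within the flange: a = T/(0.85 f'_c b_f) = 705.6/(0.85 × 3 × 43) = 6.435 in.
a = 6.435 > h_f = 5.4 in: the block extends into the web. Split into flange-overhang and web parts.
C_f = 0.85 f'_c (b_f − b_w) h_f = 0.85 × 3 × (43 − 15.9) × 5.4 = 373.2 kips.
Remaining web compression depth: a_w = (T − C_f)/(0.85 f'_c b_w) = (705.6 − 373.2)/(0.85 × 3 × 15.9) = 8.198 in.
M_n = C_f(d − h_f/2) + (T − C_f)(d − a_w/2) = 373.2 × (28 − 2.7) + 332.4 × (28 − 4.099) = 9442.0 + 7944.7 = 17386.7 kip·in.
M_n = 17386.7/12 = 1448.89 kip·ft.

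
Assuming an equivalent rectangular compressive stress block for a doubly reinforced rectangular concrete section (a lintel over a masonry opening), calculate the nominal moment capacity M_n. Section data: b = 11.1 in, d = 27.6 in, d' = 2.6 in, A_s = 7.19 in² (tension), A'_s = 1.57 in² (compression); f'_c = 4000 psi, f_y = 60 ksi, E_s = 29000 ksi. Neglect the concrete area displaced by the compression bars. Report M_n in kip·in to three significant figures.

Assume both steels yield.
a = (A_s − A'_s) f_y/(0.85 f'_c b) = (7.19 − 1.57) × 60/(0.85 × 4 × 11.1) = 8.935 in.
c = a/β₁ = 8.935/0.85 = 10.512 in; ε'_s = 0.003(c − d')/c = 0.0023 ≥ ε_y = 0.0021, so the compression steel yields.
M_n = (A_s − A'_s) f_y (d − a/2) + A'_s f_y (d − d') = 337.2 × (27.6 − 4.4675) + 94.2 × (27.6 − 2.6) = 7800.3 + 2355.0 = 10155.3 kip·in.

M_n ≈ 10200 kip·in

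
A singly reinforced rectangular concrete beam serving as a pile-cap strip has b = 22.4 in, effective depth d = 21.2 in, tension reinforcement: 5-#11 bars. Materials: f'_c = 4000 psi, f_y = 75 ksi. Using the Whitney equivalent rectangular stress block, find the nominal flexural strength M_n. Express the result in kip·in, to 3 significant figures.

A_s = 5 × 1.56 = 7.8 in².
T = A_s f_y = 7.8 × 75 = 585 kips.
a = T/(0.85 f'_c b) = 585/(0.85 × 4 × 22.4) = 7.681 in.
M_n = T(d − a/2) = 585 × (21.2 − 3.8405) = 10155.3 kip·in.

M_n ≈ 10200 kip·in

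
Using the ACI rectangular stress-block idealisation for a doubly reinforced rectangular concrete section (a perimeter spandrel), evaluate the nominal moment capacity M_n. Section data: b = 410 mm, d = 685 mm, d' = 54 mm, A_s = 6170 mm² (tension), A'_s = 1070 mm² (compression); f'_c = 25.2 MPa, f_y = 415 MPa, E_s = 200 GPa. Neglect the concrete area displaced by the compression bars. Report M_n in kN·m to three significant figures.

Assume both tension and compression steel yield.
Net tension couple steel: A_s − A'_s = 5100 mm².
a = (A_s − A'_s) f_y / (0.85 f'_c b) = 2116500/(0.85 × 25.2 × 410) = 241.00 mm.
c = a/β₁ = 241.00/0.85 = 283.53 mm; ε'_s = 0.003(c − d')/c = 0.0024 ≥ f_y/E_s = 0.0021, so compression steel does yield.
M_n = (A_s − A'_s) f_y (d − a/2) + A'_s f_y (d − d') = [2116500 × (685 − 120.5) + 444050 × (685 − 54)] × 10⁻⁶ = 1194.76 + 280.20 = 1474.96 kN·m.

M_n ≈ 1470 kN·m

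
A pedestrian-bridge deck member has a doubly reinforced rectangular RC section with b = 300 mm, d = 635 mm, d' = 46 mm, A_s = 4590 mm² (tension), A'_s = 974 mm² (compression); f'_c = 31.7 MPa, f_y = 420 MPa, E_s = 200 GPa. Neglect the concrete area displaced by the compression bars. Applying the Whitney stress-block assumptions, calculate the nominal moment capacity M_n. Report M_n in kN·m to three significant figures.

Assume both tension and compression steel yield.
Net tension couple steel: A_s − A'_s = 3616 mm².
a = (A_s − A'_s) f_y / (0.85 f'_c b) = 1518720/(0.85 × 31.7 × 300) = 187.88 mm.
c = a/β₁ = 187.88/0.824 = 228.01 mm; ε'_s = 0.003(c − d')/c = 0.0024 ≥ f_y/E_s = 0.0021, so compression steel does yield.
M_n = (A_s − A'_s) f_y (d − a/2) + A'_s f_y (d − d') = [1518720 × (635 − 93.94) + 409080 × (635 − 46)] × 10⁻⁶ = 821.72 + 240.95 = 1062.67 kN·m.

M_n ≈ 1060 kN·m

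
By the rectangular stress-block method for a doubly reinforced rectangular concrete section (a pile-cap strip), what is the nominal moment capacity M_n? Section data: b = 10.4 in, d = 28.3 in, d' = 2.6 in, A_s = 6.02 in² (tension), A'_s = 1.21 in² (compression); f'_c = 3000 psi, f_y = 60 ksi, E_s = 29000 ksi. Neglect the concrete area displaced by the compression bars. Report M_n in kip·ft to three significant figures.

M_n ≈ 705 kip·ft

Assume both steels yield.
a = (A_s − A'_s) f_y/(0.85 f'_c b) = (6.02 − 1.21) × 60/(0.85 × 3 × 10.4) = 10.882 in.
c = a/β₁ = 10.882/0.85 = 12.802 in; ε'_s = 0.003(c − d')/c = 0.0024 ≥ ε_y = 0.0021, so the compression steel yields.
M_n = (A_s − A'_s) f_y (d − a/2) + A'_s f_y (d − d') = 288.6 × (28.3 − 5.441) + 72.6 × (28.3 − 2.6) = 6597.1 + 1865.8 = 8462.9 kip·in = 8462.9/12 = 705.24 kip·ft.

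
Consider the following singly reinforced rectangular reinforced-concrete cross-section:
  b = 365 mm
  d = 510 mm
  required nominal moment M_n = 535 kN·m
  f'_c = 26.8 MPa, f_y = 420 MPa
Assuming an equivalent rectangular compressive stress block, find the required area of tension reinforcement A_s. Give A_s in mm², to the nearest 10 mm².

A_s ≈ 2920 mm²

With M_n = 0.85 f'_c a b (d − a/2), solve the quadratic for a:
a = d − √(d² − 2M_n/(0.85 f'_c b)) = 510 − √(510² − 2 × 535×10⁶/(0.85 × 26.8 × 365)) = 147.49 mm.
A_s = 0.85 f'_c a b / f_y = 0.85 × 26.8 × 147.49 × 365 / 420 = 2919.8 mm².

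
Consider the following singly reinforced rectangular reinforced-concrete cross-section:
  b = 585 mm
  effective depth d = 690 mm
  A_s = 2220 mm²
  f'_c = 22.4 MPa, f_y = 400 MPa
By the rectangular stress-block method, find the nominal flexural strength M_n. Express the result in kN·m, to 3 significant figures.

T = A_s f_y = 2220 × 400 = 888000 N = 888 kN.
From C = T: a = T/(0.85 f'_c b) = 888000/(0.85 × 22.4 × 585) = 79.72 mm.
M_n = T(d − a/2) = 888 kN × (690 − 39.86) mm = 577.32 kN·m.

M_n ≈ 577 kN·m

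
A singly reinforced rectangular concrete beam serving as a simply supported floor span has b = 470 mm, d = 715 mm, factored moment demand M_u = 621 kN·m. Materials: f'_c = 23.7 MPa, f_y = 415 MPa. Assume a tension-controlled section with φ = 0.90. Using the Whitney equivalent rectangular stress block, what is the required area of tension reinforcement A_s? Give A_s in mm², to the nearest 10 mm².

M_n = M_u/φ = 621/0.90 = 690 kN·m.
With M_n = 0.85 f'_c a b (d − a/2), solve the quadratic for a:
a = d − √(d² − 2M_n/(0.85 f'_c b)) = 715 − √(715² − 2 × 690×10⁶/(0.85 × 23.7 × 470)) = 110.46 mm.
A_s = 0.85 f'_c a b / f_y = 0.85 × 23.7 × 110.46 × 470 / 415 = 2520.1 mm².

A_s ≈ 2520 mm²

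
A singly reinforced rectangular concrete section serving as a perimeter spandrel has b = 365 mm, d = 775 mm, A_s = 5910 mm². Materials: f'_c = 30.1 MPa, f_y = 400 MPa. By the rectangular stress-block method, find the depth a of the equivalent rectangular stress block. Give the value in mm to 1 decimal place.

a ≈ 253.1 mm

T = A_s f_y = 5910 × 400 = 2364000 N = 2364 kN.
Setting C = 0.85 f'_c a b equal to T: a = 2364000/(0.85 × 30.1 × 365) = 253.1 mm.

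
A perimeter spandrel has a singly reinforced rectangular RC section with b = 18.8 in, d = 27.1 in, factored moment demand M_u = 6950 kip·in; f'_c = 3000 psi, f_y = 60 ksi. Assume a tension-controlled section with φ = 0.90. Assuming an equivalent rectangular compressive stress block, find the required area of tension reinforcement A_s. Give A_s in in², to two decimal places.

A_s ≈ 5.43 in²

M_n = M_u/φ = 6950/0.90 = 7722.22 kip·in.
From M_n = 0.85 f'_c a b (d − a/2):
a = d − √(d² − 2M_n/(0.85 f'_c b)) = 27.1 − √(27.1² − 2 × 7722.22/(0.85 × 3 × 18.8)) = 6.796 in.
A_s = 0.85 f'_c a b / f_y = 0.85 × 3 × 6.796 × 18.8 / 60 = 5.430 in².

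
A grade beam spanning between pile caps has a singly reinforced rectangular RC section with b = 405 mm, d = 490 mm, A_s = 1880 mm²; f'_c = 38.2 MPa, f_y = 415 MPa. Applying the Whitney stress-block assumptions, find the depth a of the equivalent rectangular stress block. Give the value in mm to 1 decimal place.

a ≈ 59.3 mm

T = A_s f_y = 1880 × 415 = 780200 N = 780.2 kN.
Setting C = 0.85 f'_c a b equal to T: a = 780200/(0.85 × 38.2 × 405) = 59.3 mm.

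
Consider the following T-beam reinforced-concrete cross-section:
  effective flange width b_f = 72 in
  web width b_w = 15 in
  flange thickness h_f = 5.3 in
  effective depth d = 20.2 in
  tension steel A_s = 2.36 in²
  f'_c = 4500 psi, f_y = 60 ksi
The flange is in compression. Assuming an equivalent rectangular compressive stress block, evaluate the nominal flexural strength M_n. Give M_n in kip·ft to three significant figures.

Tension: T = A_s f_y = 2.36 × 60 = 141.6 kips.
Try a within the flange: a = T/(0.85 f'_c b_f) = 141.6/(0.85 × 4.5 × 72) = 0.514 in.
Since a = 0.514 ≤ h_f = 5.3 in, the stress block lies entirely in the flange; analyse as a rectangular beam of width b_f.
M_n = T(d − a/2) = 141.6 × (20.2 − 0.257) = 2823.9 kip·in.
M_n = 2823.9/12 = 235.33 kip·ft.

M_n ≈ 235 kip·ft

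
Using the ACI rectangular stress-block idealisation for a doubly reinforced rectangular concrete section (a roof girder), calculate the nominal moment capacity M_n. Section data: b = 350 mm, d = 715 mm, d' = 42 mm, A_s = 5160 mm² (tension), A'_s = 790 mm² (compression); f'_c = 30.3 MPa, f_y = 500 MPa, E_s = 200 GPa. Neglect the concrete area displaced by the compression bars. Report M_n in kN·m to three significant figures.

M_n ≈ 1560 kN·m

Assume both tension and compression steel yield.
Net tension couple steel: A_s − A'_s = 4370 mm².
a = (A_s − A'_s) f_y / (0.85 f'_c b) = 2185000/(0.85 × 30.3 × 350) = 242.39 mm.
c = a/β₁ = 242.39/0.834 = 290.64 mm; ε'_s = 0.003(c − d')/c = 0.0026 ≥ f_y/E_s = 0.0025, so compression steel does yield.
M_n = (A_s − A'_s) f_y (d − a/2) + A'_s f_y (d − d') = [2185000 × (715 − 121.195) + 395000 × (715 − 42)] × 10⁻⁶ = 1297.46 + 265.84 = 1563.30 kN·m.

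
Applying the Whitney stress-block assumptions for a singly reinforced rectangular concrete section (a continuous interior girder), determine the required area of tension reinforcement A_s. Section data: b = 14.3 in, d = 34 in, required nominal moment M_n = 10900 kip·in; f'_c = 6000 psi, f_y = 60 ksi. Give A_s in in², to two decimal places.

From M_n = 0.85 f'_c a b (d − a/2):
a = d − √(d² − 2M_n/(0.85 f'_c b)) = 34 − √(34² − 2 × 10900/(0.85 × 6 × 14.3)) = 4.724 in.
A_s = 0.85 f'_c a b / f_y = 0.85 × 6 × 4.724 × 14.3 / 60 = 5.742 in².

A_s ≈ 5.74 in²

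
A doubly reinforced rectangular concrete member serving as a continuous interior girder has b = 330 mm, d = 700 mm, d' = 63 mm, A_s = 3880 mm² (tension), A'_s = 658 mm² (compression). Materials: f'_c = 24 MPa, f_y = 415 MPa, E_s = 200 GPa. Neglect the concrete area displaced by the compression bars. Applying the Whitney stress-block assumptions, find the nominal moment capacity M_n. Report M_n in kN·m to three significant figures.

M_n ≈ 977 kN·m

Assume both tension and compression steel yield.
Net tension couple steel: A_s − A'_s = 3222 mm².
a = (A_s − A'_s) f_y / (0.85 f'_c b) = 1337130/(0.85 × 24 × 330) = 198.62 mm.
c = a/β₁ = 198.62/0.85 = 233.67 mm; ε'_s = 0.003(c − d')/c = 0.0022 ≥ f_y/E_s = 0.0021, so compression steel does yield.
M_n = (A_s − A'_s) f_y (d − a/2) + A'_s f_y (d − d') = [1337130 × (700 − 99.31) + 273070 × (700 − 63)] × 10⁻⁶ = 803.20 + 173.95 = 977.15 kN·m.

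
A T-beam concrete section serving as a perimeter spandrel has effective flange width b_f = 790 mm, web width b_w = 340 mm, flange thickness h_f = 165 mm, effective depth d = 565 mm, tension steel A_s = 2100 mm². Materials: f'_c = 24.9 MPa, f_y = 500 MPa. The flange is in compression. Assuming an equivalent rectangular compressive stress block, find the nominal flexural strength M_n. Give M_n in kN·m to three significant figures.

M_n ≈ 560 kN·m

Tension: T = A_s f_y = 2100 × 500 = 1050000 N.
Try a within the flange: a = T/(0.85 f'_c b_f) = 1050000/(0.85 × 24.9 × 790) = 62.80 mm.
Since a = 62.80 ≤ h_f = 165 mm, the stress block lies entirely in the flange; analyse as a rectangular beam of width b_f.
M_n = T(d − a/2) = 1050000 × (565 − 31.4) = 560.28 × 10⁶ N·mm.
M_n = 560.28 kN·m.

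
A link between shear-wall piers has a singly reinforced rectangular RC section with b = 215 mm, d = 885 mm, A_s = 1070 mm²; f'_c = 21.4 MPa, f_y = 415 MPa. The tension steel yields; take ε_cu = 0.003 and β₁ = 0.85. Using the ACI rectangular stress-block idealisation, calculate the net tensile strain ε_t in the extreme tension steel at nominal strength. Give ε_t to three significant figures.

ε_t ≈ 0.0169

a = A_s f_y/(0.85 f'_c b) = 113.54 mm.
β₁ = 0.85, so c = a/β₁ = 113.54/0.85 = 133.58 mm.
From the linear strain diagram with ε_cu = 0.003: ε_t = 0.003 (d − c)/c = 0.003 × (885 − 133.58)/133.58 = 0.0169.
Since ε_t ≥ 0.005, the section is tension-controlled.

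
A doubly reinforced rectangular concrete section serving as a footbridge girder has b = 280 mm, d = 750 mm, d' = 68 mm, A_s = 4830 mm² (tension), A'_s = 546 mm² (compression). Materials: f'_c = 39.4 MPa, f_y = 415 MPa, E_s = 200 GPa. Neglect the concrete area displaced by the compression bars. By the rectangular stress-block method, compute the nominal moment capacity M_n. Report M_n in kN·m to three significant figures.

M_n ≈ 1320 kN·m

Assume both tension and compression steel yield.
Net tension couple steel: A_s − A'_s = 4284 mm².
a = (A_s − A'_s) f_y / (0.85 f'_c b) = 1777860/(0.85 × 39.4 × 280) = 189.59 mm.
c = a/β₁ = 189.59/0.769 = 246.54 mm; ε'_s = 0.003(c − d')/c = 0.0022 ≥ f_y/E_s = 0.0021, so compression steel does yield.
M_n = (A_s − A'_s) f_y (d − a/2) + A'_s f_y (d − d') = [1777860 × (750 − 94.795) + 226590 × (750 − 68)] × 10⁻⁶ = 1164.86 + 154.53 = 1319.39 kN·m.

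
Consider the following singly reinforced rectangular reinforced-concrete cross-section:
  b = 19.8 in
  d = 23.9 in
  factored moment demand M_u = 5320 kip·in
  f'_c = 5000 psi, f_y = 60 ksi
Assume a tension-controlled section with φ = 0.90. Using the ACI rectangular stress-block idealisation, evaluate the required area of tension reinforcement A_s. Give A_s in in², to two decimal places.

A_s ≈ 4.41 in²

M_n = M_u/φ = 5320/0.90 = 5911.11 kip·in.
From M_n = 0.85 f'_c a b (d − a/2):
a = d − √(d² − 2M_n/(0.85 f'_c b)) = 23.9 − √(23.9² − 2 × 5911.11/(0.85 × 5 × 19.8)) = 3.146 in.
A_s = 0.85 f'_c a b / f_y = 0.85 × 5 × 3.146 × 19.8 / 60 = 4.412 in².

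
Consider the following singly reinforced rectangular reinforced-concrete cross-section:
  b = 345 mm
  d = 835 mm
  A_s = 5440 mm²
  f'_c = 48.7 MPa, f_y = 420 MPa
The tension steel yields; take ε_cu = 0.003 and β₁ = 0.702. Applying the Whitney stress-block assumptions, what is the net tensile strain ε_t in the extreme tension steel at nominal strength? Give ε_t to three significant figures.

a = A_s f_y/(0.85 f'_c b) = 159.99 mm.
β₁ = 0.702, so c = a/β₁ = 159.99/0.702 = 227.91 mm.
From the linear strain diagram with ε_cu = 0.003: ε_t = 0.003 (d − c)/c = 0.003 × (835 − 227.91)/227.91 = 0.00799.
Since ε_t ≥ 0.005, the section is tension-controlled.

ε_t ≈ 0.00799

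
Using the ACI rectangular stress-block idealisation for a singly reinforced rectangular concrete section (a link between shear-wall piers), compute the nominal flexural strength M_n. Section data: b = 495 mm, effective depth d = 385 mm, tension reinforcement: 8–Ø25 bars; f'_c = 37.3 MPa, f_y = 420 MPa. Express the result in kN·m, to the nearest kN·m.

M_n ≈ 548 kN·m

A_s = 8 × 491 = 3928 mm².
T = A_s f_y = 3928 × 420 = 1649760 N = 1649.76 kN.
From C = T: a = T/(0.85 f'_c b) = 1649760/(0.85 × 37.3 × 495) = 105.12 mm.
M_n = T(d − a/2) = 1649.76 kN × (385 − 52.56) mm = 548.45 kN·m.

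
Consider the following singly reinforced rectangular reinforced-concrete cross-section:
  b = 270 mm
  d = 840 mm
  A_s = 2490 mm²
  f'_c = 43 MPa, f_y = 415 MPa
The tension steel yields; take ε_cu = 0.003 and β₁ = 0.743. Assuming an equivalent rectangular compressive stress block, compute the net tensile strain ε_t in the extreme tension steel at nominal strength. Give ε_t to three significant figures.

a = A_s f_y/(0.85 f'_c b) = 104.71 mm.
β₁ = 0.743, so c = a/β₁ = 104.71/0.743 = 140.93 mm.
From the linear strain diagram with ε_cu = 0.003: ε_t = 0.003 (d − c)/c = 0.003 × (840 − 140.93)/140.93 = 0.0149.
Since ε_t ≥ 0.005, the section is tension-controlled.

ε_t ≈ 0.0149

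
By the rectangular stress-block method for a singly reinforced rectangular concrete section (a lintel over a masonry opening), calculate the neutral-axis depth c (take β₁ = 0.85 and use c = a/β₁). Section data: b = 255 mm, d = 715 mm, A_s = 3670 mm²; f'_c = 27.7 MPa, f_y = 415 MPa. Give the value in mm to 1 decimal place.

c ≈ 298.4 mm

T = A_s f_y = 3670 × 415 = 1523050 N = 1523.05 kN.
Setting C = 0.85 f'_c a b equal to T: a = 1523050/(0.85 × 27.7 × 255) = 253.674 mm.
With β₁ = 0.85, c = a/β₁ = 253.674/0.85 = 298.4 mm.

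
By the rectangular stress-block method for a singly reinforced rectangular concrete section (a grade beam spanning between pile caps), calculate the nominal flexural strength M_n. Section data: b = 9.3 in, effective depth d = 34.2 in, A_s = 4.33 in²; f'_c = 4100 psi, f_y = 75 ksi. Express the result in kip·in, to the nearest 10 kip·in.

M_n ≈ 9480 kip·in

T = A_s f_y = 4.33 × 75 = 324.75 kips.
a = T/(0.85 f'_c b) = 324.75/(0.85 × 4.1 × 9.3) = 10.020 in.
M_n = T(d − a/2) = 324.75 × (34.2 − 5.01) = 9479.5 kip·in.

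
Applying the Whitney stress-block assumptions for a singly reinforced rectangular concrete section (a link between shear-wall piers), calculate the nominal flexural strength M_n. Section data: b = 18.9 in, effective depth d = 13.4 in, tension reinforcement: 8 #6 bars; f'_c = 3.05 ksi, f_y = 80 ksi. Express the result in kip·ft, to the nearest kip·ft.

A_s = 8 × 0.44 = 3.52 in².
T = A_s f_y = 3.52 × 80 = 281.6 kips.
a = T/(0.85 f'_c b) = 281.6/(0.85 × 3.05 × 18.9) = 5.747 in.
M_n = T(d − a/2) = 281.6 × (13.4 − 2.8735) = 2964.3 kip·in = 2964.3/12 = 247.03 kip·ft.

M_n ≈ 247 kip·ft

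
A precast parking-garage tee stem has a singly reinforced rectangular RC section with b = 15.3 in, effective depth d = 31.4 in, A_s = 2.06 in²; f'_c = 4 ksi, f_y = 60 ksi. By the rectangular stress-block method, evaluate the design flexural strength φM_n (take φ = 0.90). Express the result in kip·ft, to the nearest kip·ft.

T = A_s f_y = 2.06 × 60 = 123.6 kips.
a = T/(0.85 f'_c b) = 123.6/(0.85 × 4 × 15.3) = 2.376 in.
M_n = T(d − a/2) = 123.6 × (31.4 − 1.188) = 3734.2 kip·in = 3734.2/12 = 311.18 kip·ft.
φM_n = 0.90 × 311.18 = 280.06 kip·ft.

φM_n ≈ 280 kip·ft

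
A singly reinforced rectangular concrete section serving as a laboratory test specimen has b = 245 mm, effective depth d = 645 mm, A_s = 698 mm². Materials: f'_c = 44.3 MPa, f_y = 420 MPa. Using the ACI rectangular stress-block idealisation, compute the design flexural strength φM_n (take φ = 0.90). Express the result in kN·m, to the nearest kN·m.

T = A_s f_y = 698 × 420 = 293160 N = 293.16 kN.
From C = T: a = T/(0.85 f'_c b) = 293160/(0.85 × 44.3 × 245) = 31.78 mm.
M_n = T(d − a/2) = 293.16 kN × (645 − 15.89) mm = 184.43 kN·m.
φM_n = 0.90 × 184.43 = 165.99 kN·m.

φM_n ≈ 166 kN·m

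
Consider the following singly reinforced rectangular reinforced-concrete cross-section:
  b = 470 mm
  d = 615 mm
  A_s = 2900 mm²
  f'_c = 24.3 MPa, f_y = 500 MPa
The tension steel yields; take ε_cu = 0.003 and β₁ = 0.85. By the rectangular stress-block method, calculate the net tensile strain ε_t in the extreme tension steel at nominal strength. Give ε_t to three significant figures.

a = A_s f_y/(0.85 f'_c b) = 149.36 mm.
β₁ = 0.85, so c = a/β₁ = 149.36/0.85 = 175.72 mm.
From the linear strain diagram with ε_cu = 0.003: ε_t = 0.003 (d − c)/c = 0.003 × (615 − 175.72)/175.72 = 0.00750.
Since ε_t ≥ 0.005, the section is tension-controlled.

ε_t ≈ 0.00750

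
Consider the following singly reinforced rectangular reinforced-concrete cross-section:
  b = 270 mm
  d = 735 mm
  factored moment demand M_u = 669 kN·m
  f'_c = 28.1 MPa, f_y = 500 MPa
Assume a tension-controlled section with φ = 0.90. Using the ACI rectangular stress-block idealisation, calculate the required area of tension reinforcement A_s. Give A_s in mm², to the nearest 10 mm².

M_n = M_u/φ = 669/0.90 = 743.333 kN·m.
With M_n = 0.85 f'_c a b (d − a/2), solve the quadratic for a:
a = d − √(d² − 2M_n/(0.85 f'_c b)) = 735 − √(735² − 2 × 743.333×10⁶/(0.85 × 28.1 × 270)) = 178.50 mm.
A_s = 0.85 f'_c a b / f_y = 0.85 × 28.1 × 178.50 × 270 / 500 = 2302.3 mm².

A_s ≈ 2300 mm²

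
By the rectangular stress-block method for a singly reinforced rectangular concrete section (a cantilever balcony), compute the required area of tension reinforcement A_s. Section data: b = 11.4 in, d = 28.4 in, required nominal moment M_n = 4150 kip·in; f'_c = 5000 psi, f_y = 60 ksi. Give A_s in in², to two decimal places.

A_s ≈ 2.58 in²

From M_n = 0.85 f'_c a b (d − a/2):
a = d − √(d² − 2M_n/(0.85 f'_c b)) = 28.4 − √(28.4² − 2 × 4150/(0.85 × 5 × 11.4)) = 3.196 in.
A_s = 0.85 f'_c a b / f_y = 0.85 × 5 × 3.196 × 11.4 / 60 = 2.581 in².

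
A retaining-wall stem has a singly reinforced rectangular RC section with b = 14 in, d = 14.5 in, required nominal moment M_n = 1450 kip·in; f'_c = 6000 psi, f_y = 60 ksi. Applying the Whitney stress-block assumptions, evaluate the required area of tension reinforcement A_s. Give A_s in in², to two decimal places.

From M_n = 0.85 f'_c a b (d − a/2):
a = d − √(d² − 2M_n/(0.85 f'_c b)) = 14.5 − √(14.5² − 2 × 1450/(0.85 × 6 × 14)) = 1.476 in.
A_s = 0.85 f'_c a b / f_y = 0.85 × 6 × 1.476 × 14 / 60 = 1.756 in².

A_s ≈ 1.76 in²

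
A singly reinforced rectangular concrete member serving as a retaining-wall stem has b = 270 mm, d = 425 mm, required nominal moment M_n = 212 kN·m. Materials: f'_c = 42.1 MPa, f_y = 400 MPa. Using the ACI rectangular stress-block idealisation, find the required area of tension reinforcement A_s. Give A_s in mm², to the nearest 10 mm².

A_s ≈ 1330 mm²

With M_n = 0.85 f'_c a b (d − a/2), solve the quadratic for a:
a = d − √(d² − 2M_n/(0.85 f'_c b)) = 425 − √(425² − 2 × 212×10⁶/(0.85 × 42.1 × 270)) = 55.21 mm.
A_s = 0.85 f'_c a b / f_y = 0.85 × 42.1 × 55.21 × 270 / 400 = 1333.6 mm².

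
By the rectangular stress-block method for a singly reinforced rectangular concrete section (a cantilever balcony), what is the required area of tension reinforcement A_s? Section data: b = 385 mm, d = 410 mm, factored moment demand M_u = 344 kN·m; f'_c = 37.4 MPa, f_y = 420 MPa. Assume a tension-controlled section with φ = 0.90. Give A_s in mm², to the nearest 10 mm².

A_s ≈ 2480 mm²

M_n = M_u/φ = 344/0.90 = 382.222 kN·m.
With M_n = 0.85 f'_c a b (d − a/2), solve the quadratic for a:
a = d − √(d² − 2M_n/(0.85 f'_c b)) = 410 − √(410² − 2 × 382.222×10⁶/(0.85 × 37.4 × 385)) = 84.98 mm.
A_s = 0.85 f'_c a b / f_y = 0.85 × 37.4 × 84.98 × 385 / 420 = 2476.4 mm².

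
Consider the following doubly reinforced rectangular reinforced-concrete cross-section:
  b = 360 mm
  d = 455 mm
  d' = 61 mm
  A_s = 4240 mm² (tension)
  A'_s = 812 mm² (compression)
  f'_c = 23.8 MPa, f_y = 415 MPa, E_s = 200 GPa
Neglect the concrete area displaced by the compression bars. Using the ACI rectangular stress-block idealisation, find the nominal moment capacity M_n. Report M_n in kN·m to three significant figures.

Assume both tension and compression steel yield.
Net tension couple steel: A_s − A'_s = 3428 mm².
a = (A_s − A'_s) f_y / (0.85 f'_c b) = 1422620/(0.85 × 23.8 × 360) = 195.34 mm.
c = a/β₁ = 195.34/0.85 = 229.81 mm; ε'_s = 0.003(c − d')/c = 0.0022 ≥ f_y/E_s = 0.0021, so compression steel does yield.
M_n = (A_s − A'_s) f_y (d − a/2) + A'_s f_y (d − d') = [1422620 × (455 − 97.67) + 336980 × (455 − 61)] × 10⁻⁶ = 508.34 + 132.77 = 641.11 kN·m.

M_n ≈ 641 kN·m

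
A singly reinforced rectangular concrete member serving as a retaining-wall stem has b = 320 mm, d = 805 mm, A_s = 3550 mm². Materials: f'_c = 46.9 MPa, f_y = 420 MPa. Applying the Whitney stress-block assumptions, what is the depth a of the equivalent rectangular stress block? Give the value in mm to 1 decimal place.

a ≈ 116.9 mm

T = A_s f_y = 3550 × 420 = 1491000 N = 1491 kN.
Setting C = 0.85 f'_c a b equal to T: a = 1491000/(0.85 × 46.9 × 320) = 116.9 mm.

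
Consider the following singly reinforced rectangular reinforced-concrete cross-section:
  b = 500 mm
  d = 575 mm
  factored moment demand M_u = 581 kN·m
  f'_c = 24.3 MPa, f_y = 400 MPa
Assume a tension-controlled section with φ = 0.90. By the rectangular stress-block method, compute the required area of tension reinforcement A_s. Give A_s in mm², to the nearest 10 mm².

M_n = M_u/φ = 581/0.90 = 645.556 kN·m.
With M_n = 0.85 f'_c a b (d − a/2), solve the quadratic for a:
a = d − √(d² − 2M_n/(0.85 f'_c b)) = 575 − √(575² − 2 × 645.556×10⁶/(0.85 × 24.3 × 500)) = 121.56 mm.
A_s = 0.85 f'_c a b / f_y = 0.85 × 24.3 × 121.56 × 500 / 400 = 3138.5 mm².

A_s ≈ 3140 mm²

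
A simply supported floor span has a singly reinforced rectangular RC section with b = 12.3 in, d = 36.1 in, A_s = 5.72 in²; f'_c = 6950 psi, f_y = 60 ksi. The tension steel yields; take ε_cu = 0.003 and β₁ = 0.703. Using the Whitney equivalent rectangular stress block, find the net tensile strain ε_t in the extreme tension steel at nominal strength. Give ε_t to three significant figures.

a = A_s f_y/(0.85 f'_c b) = 4.723 in.
β₁ = 0.703, so c = a/β₁ = 4.723/0.703 = 6.718 in.
From the linear strain diagram with ε_cu = 0.003: ε_t = 0.003 (d − c)/c = 0.003 × (36.1 − 6.718)/6.718 = 0.0131.
Since ε_t ≥ 0.005, the section is tension-controlled.

ε_t ≈ 0.0131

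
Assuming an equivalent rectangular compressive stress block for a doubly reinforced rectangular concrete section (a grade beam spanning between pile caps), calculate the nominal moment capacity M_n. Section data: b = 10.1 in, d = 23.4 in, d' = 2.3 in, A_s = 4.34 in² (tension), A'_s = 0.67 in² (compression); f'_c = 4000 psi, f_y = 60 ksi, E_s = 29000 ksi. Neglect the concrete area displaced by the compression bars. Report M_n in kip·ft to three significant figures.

M_n ≈ 441 kip·ft

Assume both steels yield.
a = (A_s − A'_s) f_y/(0.85 f'_c b) = (4.34 − 0.67) × 60/(0.85 × 4 × 10.1) = 6.412 in.
c = a/β₁ = 6.412/0.85 = 7.544 in; ε'_s = 0.003(c − d')/c = 0.0021 ≥ ε_y = 0.0021, so the compression steel yields.
M_n = (A_s − A'_s) f_y (d − a/2) + A'_s f_y (d − d') = 220.2 × (23.4 − 3.206) + 40.2 × (23.4 − 2.3) = 4446.7 + 848.2 = 5294.9 kip·in = 5294.9/12 = 441.24 kip·ft.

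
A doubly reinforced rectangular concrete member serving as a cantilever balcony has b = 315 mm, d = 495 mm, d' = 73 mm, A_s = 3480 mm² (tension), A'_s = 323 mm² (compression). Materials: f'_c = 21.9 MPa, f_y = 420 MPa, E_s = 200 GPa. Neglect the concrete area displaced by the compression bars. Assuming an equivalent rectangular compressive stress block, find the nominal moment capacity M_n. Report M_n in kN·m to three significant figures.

M_n ≈ 564 kN·m

Assume both tension and compression steel yield.
Net tension couple steel: A_s − A'_s = 3157 mm².
a = (A_s − A'_s) f_y / (0.85 f'_c b) = 1325940/(0.85 × 21.9 × 315) = 226.13 mm.
c = a/β₁ = 226.13/0.85 = 266.04 mm; ε'_s = 0.003(c − d')/c = 0.0022 ≥ f_y/E_s = 0.0021, so compression steel does yield.
M_n = (A_s − A'_s) f_y (d − a/2) + A'_s f_y (d − d') = [1325940 × (495 − 113.065) + 135660 × (495 − 73)] × 10⁻⁶ = 506.42 + 57.25 = 563.67 kN·m.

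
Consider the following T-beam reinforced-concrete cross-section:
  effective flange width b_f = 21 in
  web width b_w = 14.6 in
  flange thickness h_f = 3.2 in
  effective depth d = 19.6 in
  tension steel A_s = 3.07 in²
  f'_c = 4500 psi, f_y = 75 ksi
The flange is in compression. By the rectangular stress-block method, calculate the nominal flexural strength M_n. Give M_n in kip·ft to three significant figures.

M_n ≈ 349 kip·ft

Tension: T = A_s f_y = 3.07 × 75 = 230.25 kips.
Try a within the flange: a = T/(0.85 f'_c b_f) = 230.25/(0.85 × 4.5 × 21) = 2.866 in.
Since a = 2.866 ≤ h_f = 3.2 in, the stress block lies entirely in the flange; analyse as a rectangular beam of width b_f.
M_n = T(d − a/2) = 230.25 × (19.6 − 1.433) = 4183.0 kip·in.
M_n = 4183.0/12 = 348.58 kip·ft.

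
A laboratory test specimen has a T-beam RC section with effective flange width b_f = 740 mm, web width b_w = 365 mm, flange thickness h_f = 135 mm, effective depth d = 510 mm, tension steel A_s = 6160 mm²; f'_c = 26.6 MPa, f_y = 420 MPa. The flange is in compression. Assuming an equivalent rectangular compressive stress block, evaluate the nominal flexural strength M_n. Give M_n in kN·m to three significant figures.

M_n ≈ 1120 kN·m

Tension: T = A_s f_y = 6160 × 420 = 2587200 N.
Try a within the flange: a = T/(0.85 f'_c b_f) = 2587200/(0.85 × 26.6 × 740) = 154.63 mm.
a = 154.63 > h_f = 135 mm: the block extends into the web. Split into flange-overhang and web parts.
C_f = 0.85 f'_c (b_f − b_w) h_f = 0.85 × 26.6 × (740 − 365) × 135 = 1144631 N.
Remaining web compression depth: a_w = (T − C_f)/(0.85 f'_c b_w) = (2587200 − 1144631)/(0.85 × 26.6 × 365) = 174.80 mm.
M_n = C_f(d − h_f/2) + (T − C_f)(d − a_w/2) = 1144631 × (510 − 67.5) + 1442569 × (510 − 87.4) = 506.50 + 609.63 = 1116.13 × 10⁶ N·mm.
M_n = 1116.13 kN·m.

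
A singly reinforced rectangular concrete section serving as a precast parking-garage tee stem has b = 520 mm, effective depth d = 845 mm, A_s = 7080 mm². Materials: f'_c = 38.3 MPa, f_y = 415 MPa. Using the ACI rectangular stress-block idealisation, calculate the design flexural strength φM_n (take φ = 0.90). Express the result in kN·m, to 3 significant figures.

φM_n ≈ 2010 kN·m

T = A_s f_y = 7080 × 415 = 2938200 N = 2938.2 kN.
From C = T: a = T/(0.85 f'_c b) = 2938200/(0.85 × 38.3 × 520) = 173.56 mm.
M_n = T(d − a/2) = 2938.2 kN × (845 − 86.78) mm = 2227.80 kN·m.
φM_n = 0.90 × 2227.80 = 2005.02 kN·m.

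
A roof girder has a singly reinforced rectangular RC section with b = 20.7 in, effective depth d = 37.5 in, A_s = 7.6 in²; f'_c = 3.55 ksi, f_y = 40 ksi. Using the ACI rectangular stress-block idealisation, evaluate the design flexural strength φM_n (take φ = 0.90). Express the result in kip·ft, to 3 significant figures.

φM_n ≈ 800 kip·ft

T = A_s f_y = 7.6 × 40 = 304 kips.
a = T/(0.85 f'_c b) = 304/(0.85 × 3.55 × 20.7) = 4.867 in.
M_n = T(d − a/2) = 304 × (37.5 − 2.4335) = 10660.2 kip·in = 10660.2/12 = 888.35 kip·ft.
φM_n = 0.90 × 888.35 = 799.52 kip·ft.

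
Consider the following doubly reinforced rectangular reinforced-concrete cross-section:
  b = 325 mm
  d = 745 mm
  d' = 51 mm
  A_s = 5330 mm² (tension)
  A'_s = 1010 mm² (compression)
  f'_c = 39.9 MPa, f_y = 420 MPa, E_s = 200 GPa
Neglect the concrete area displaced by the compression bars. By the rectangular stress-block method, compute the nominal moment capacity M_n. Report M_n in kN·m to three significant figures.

Assume both tension and compression steel yield.
Net tension couple steel: A_s − A'_s = 4320 mm².
a = (A_s − A'_s) f_y / (0.85 f'_c b) = 1814400/(0.85 × 39.9 × 325) = 164.61 mm.
c = a/β₁ = 164.61/0.765 = 215.18 mm; ε'_s = 0.003(c − d')/c = 0.0023 ≥ f_y/E_s = 0.0021, so compression steel does yield.
M_n = (A_s − A'_s) f_y (d − a/2) + A'_s f_y (d − d') = [1814400 × (745 − 82.305) + 424200 × (745 − 51)] × 10⁻⁶ = 1202.39 + 294.39 = 1496.78 kN·m.

M_n ≈ 1500 kN·m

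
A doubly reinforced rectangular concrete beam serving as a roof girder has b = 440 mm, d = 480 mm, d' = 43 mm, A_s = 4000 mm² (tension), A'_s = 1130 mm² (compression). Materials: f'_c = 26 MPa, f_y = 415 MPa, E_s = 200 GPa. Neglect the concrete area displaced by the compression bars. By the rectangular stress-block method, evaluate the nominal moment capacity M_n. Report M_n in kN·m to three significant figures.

Assume both tension and compression steel yield.
Net tension couple steel: A_s − A'_s = 2870 mm².
a = (A_s − A'_s) f_y / (0.85 f'_c b) = 1191050/(0.85 × 26 × 440) = 122.49 mm.
c = a/β₁ = 122.49/0.85 = 144.11 mm; ε'_s = 0.003(c − d')/c = 0.0021 ≥ f_y/E_s = 0.0021, so compression steel does yield.
M_n = (A_s − A'_s) f_y (d − a/2) + A'_s f_y (d − d') = [1191050 × (480 − 61.245) + 468950 × (480 − 43)] × 10⁻⁶ = 498.76 + 204.93 = 703.69 kN·m.

M_n ≈ 704 kN·m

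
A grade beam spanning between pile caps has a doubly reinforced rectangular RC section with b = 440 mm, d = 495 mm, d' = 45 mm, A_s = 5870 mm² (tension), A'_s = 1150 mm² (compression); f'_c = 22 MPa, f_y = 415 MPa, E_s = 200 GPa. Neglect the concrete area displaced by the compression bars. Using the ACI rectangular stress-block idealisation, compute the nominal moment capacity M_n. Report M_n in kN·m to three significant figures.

Assume both tension and compression steel yield.
Net tension couple steel: A_s − A'_s = 4720 mm².
a = (A_s − A'_s) f_y / (0.85 f'_c b) = 1958800/(0.85 × 22 × 440) = 238.07 mm.
c = a/β₁ = 238.07/0.85 = 280.08 mm; ε'_s = 0.003(c − d')/c = 0.0025 ≥ f_y/E_s = 0.0021, so compression steel does yield.
M_n = (A_s − A'_s) f_y (d − a/2) + A'_s f_y (d − d') = [1958800 × (495 − 119.035) + 477250 × (495 − 45)] × 10⁻⁶ = 736.44 + 214.76 = 951.20 kN·m.

M_n ≈ 951 kN·m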